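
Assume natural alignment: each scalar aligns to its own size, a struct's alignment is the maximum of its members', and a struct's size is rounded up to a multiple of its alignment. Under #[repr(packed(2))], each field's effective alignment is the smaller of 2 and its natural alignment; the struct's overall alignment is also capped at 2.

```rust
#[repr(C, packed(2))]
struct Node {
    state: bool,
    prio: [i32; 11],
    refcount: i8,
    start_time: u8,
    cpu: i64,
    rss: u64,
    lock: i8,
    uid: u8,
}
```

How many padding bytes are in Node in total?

@0: state [1B, align 1] → 1
+1 pad (align 2)
@2: prio [44B, align 2] → 46
@46: refcount [1B, align 1] → 47
@47: start_time [1B, align 1] → 48
@48: cpu [8B, align 2] → 56
@56: rss [8B, align 2] → 64
@64: lock [1B, align 1] → 65
@65: uid [1B, align 1] → 66
size 66, align 2
data bytes 65, size 66 → padding 1

1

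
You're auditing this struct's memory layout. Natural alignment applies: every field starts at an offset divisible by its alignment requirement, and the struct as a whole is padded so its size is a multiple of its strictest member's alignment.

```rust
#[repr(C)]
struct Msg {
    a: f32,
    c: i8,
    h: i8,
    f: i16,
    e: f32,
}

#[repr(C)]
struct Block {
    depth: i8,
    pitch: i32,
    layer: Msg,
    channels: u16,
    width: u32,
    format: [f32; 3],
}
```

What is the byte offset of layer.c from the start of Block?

Msg: @0: a [4B, align 4] → 4; @4: c [1B, align 1] → 5; @5: h [1B, align 1] → 6; @6: f [2B, align 2] → 8; @8: e [4B, align 4] → 12; size 12, align 4
@0: depth [1B, align 1] → 1
+3 pad (align 4)
@4: pitch [4B, align 4] → 8
@8: layer [12B, align 4] → 20
within Msg: c at 4
8 + 4 = 12

12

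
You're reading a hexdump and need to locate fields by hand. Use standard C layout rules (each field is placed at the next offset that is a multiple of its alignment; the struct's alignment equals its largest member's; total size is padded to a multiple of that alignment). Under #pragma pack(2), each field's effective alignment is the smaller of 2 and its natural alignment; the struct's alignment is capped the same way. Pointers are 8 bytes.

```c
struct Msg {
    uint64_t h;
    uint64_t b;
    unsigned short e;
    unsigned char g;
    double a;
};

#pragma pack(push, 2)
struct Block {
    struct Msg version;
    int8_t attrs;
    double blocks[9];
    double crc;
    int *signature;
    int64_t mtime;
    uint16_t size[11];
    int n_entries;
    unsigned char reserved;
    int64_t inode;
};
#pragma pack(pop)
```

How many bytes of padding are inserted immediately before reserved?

0

Msg: @0: h [8B, align 8] → 8; @8: b [8B, align 8] → 16; @16: e [2B, align 2] → 18; @18: g [1B, align 1] → 19; +5 pad (align 8); @24: a [8B, align 8] → 32; size 32, align 8
@0: version [32B, align 2] → 32
@32: attrs [1B, align 1] → 33
+1 pad (align 2)
@34: blocks [72B, align 2] → 106
@106: crc [8B, align 2] → 114
@114: signature [8B, align 2] → 122
@122: mtime [8B, align 2] → 130
@130: size [22B, align 2] → 152
@152: n_entries [4B, align 2] → 156
@156: reserved [1B, align 1] → 157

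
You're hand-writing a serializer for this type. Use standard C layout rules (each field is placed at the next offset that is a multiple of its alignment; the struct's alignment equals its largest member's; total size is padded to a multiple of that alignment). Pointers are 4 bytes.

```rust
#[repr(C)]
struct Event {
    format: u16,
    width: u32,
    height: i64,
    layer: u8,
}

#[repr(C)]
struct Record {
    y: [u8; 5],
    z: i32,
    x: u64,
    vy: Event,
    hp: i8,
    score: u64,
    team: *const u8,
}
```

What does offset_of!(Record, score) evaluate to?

56

Event: 0..2  format  (2B, 2-aligned); 2..4  -- padding (2B); 4..8  width  (4B, 4-aligned); 8..16  height  (8B, 8-aligned); 16..17  layer  (1B, 1-aligned); 17..24  -- tail padding (7B); sizeof = 24, alignof = 8
0..5  y  (5B, 1-aligned)
5..8  -- padding (3B)
8..12  z  (4B, 4-aligned)
12..16  -- padding (4B)
16..24  x  (8B, 8-aligned)
24..48  vy  (24B, 8-aligned)
48..49  hp  (1B, 1-aligned)
49..56  -- padding (7B)
56..64  score  (8B, 8-aligned)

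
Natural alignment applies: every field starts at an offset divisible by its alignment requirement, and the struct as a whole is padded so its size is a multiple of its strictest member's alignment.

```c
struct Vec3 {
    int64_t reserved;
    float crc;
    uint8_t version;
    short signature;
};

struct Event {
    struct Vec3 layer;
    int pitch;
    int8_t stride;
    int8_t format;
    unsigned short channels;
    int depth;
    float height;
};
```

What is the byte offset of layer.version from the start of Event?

12

Vec3: @0: reserved [8B, align 8] → 8; @8: crc [4B, align 4] → 12; @12: version [1B, align 1] → 13; +1 pad (align 2); @14: signature [2B, align 2] → 16; size 16, align 8
@0: layer [16B, align 8] → 16
within Vec3: version at 12
0 + 12 = 12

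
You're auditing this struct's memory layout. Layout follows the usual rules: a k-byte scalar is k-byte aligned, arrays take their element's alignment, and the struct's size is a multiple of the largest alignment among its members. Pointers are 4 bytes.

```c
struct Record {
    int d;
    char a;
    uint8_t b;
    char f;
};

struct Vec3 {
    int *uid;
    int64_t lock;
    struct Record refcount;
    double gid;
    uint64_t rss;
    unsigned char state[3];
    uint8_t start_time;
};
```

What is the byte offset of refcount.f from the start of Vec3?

22

Record: @0: d [4B, align 4] → 4; @4: a [1B, align 1] → 5; @5: b [1B, align 1] → 6; @6: f [1B, align 1] → 7; +1 tail pad (align 4); size 8, align 4
@0: uid [4B, align 4] → 4
+4 pad (align 8)
@8: lock [8B, align 8] → 16
@16: refcount [8B, align 4] → 24
within Record: f at 6
16 + 6 = 22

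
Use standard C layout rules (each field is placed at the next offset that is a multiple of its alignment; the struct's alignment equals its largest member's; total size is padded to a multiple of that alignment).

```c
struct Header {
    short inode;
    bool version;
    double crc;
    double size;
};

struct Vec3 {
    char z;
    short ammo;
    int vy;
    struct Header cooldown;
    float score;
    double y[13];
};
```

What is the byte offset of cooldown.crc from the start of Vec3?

Header: 0..2  inode  (2B, 2-aligned); 2..3  version  (1B, 1-aligned); 3..8  -- padding (5B); 8..16  crc  (8B, 8-aligned); 16..24  size  (8B, 8-aligned); sizeof = 24, alignof = 8
0..1  z  (1B, 1-aligned)
1..2  -- padding (1B)
2..4  ammo  (2B, 2-aligned)
4..8  vy  (4B, 4-aligned)
8..32  cooldown  (24B, 8-aligned)
within Header: crc at 8
8 + 8 = 16

16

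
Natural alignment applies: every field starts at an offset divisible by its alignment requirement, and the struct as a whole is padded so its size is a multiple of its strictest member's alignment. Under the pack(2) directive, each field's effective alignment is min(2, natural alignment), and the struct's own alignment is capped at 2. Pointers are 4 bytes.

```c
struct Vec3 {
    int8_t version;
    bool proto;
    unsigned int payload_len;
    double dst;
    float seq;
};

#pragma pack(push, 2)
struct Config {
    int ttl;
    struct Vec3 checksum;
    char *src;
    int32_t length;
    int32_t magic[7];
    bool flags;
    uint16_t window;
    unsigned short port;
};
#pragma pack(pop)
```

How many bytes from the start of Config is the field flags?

64

Vec3: 0..1  version  (1B, 1-aligned); 1..2  proto  (1B, 1-aligned); 2..4  -- padding (2B); 4..8  payload_len  (4B, 4-aligned); 8..16  dst  (8B, 8-aligned); 16..20  seq  (4B, 4-aligned); 20..24  -- tail padding (4B); sizeof = 24, alignof = 8
0..4  ttl  (4B, 2-aligned)
4..28  checksum  (24B, 2-aligned)
28..32  src  (4B, 2-aligned)
32..36  length  (4B, 2-aligned)
36..64  magic  (28B, 2-aligned)
64..65  flags  (1B, 1-aligned)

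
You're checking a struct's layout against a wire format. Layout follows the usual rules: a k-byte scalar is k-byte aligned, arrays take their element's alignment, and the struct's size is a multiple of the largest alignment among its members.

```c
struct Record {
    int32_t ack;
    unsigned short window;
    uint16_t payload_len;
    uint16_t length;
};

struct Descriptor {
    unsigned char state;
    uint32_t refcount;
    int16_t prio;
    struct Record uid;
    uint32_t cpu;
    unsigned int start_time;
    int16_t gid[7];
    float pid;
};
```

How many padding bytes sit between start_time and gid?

0

Record: ack at 0 (size 4, align 4) → ends 4; window at 4 (size 2, align 2) → ends 6; payload_len at 6 (size 2, align 2) → ends 8; length at 8 (size 2, align 2) → ends 10; tail pad 2 to reach multiple of 4; total 12 bytes, alignment 4
state at 0 (size 1, align 1) → ends 1
pad 3 to align 4 for refcount
refcount at 4 (size 4, align 4) → ends 8
prio at 8 (size 2, align 2) → ends 10
pad 2 to align 4 for uid
uid at 12 (size 12, align 4) → ends 24
cpu at 24 (size 4, align 4) → ends 28
start_time at 28 (size 4, align 4) → ends 32
gid at 32 (size 14, align 2) → ends 46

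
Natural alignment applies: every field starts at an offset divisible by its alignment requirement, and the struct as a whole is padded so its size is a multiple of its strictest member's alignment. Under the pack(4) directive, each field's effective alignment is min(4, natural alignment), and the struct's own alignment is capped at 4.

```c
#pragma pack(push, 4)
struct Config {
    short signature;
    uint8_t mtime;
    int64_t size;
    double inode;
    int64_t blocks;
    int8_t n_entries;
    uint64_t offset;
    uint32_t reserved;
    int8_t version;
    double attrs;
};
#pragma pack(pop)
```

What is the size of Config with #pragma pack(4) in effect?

signature at 0 (size 2, align 2) → ends 2
mtime at 2 (size 1, align 1) → ends 3
pad 1 to align 4 for size
size at 4 (size 8, align 4) → ends 12
inode at 12 (size 8, align 4) → ends 20
blocks at 20 (size 8, align 4) → ends 28
n_entries at 28 (size 1, align 1) → ends 29
pad 3 to align 4 for offset
offset at 32 (size 8, align 4) → ends 40
reserved at 40 (size 4, align 4) → ends 44
version at 44 (size 1, align 1) → ends 45
pad 3 to align 4 for attrs
attrs at 48 (size 8, align 4) → ends 56
total 56 bytes, alignment 4

56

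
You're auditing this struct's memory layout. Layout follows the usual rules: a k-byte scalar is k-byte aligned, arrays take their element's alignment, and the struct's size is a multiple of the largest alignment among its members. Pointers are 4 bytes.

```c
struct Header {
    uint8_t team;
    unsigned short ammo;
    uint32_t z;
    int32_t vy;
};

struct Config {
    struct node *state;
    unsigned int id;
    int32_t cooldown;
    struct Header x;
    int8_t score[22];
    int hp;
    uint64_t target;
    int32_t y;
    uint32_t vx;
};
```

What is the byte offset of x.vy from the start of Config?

Header: @0: team [1B, align 1] → 1; +1 pad (align 2); @2: ammo [2B, align 2] → 4; @4: z [4B, align 4] → 8; @8: vy [4B, align 4] → 12; size 12, align 4
@0: state [4B, align 4] → 4
@4: id [4B, align 4] → 8
@8: cooldown [4B, align 4] → 12
@12: x [12B, align 4] → 24
within Header: vy at 8
12 + 8 = 20

20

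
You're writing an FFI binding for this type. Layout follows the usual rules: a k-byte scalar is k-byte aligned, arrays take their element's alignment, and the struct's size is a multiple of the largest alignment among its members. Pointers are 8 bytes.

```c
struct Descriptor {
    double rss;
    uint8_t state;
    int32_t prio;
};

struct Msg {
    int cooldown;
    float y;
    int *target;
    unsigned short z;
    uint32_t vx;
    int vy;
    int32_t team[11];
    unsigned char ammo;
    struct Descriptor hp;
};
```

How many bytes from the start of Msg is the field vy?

24

Descriptor: 0..8  rss  (8B, 8-aligned); 8..9  state  (1B, 1-aligned); 9..12  -- padding (3B); 12..16  prio  (4B, 4-aligned); sizeof = 16, alignof = 8
0..4  cooldown  (4B, 4-aligned)
4..8  y  (4B, 4-aligned)
8..16  target  (8B, 8-aligned)
16..18  z  (2B, 2-aligned)
18..20  -- padding (2B)
20..24  vx  (4B, 4-aligned)
24..28  vy  (4B, 4-aligned)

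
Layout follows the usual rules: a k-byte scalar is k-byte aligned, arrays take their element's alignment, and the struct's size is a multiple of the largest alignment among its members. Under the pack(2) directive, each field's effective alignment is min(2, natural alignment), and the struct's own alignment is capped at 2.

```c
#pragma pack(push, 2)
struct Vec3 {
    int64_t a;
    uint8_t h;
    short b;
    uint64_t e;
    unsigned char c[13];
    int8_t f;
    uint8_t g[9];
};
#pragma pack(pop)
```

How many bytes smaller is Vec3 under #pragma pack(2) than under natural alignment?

4

natural layout:
  @0: a [8B, align 8] → 8
  @8: h [1B, align 1] → 9
  +1 pad (align 2)
  @10: b [2B, align 2] → 12
  +4 pad (align 8)
  @16: e [8B, align 8] → 24
  @24: c [13B, align 1] → 37
  @37: f [1B, align 1] → 38
  @38: g [9B, align 1] → 47
  +1 tail pad (align 8)
  size 48, align 8
packed(2) layout:
  @0: a [8B, align 2] → 8
  @8: h [1B, align 1] → 9
  +1 pad (align 2)
  @10: b [2B, align 2] → 12
  @12: e [8B, align 2] → 20
  @20: c [13B, align 1] → 33
  @33: f [1B, align 1] → 34
  @34: g [9B, align 1] → 43
  +1 tail pad (align 2)
  size 44, align 2
48 − 44 = 4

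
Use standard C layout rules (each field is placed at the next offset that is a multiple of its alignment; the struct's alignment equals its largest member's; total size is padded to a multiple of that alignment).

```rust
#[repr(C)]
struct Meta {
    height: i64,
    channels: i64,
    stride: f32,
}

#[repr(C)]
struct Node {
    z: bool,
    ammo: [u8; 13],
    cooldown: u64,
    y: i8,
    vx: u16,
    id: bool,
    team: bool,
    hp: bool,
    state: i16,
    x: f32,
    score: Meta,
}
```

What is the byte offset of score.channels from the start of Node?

48

Meta: @0: height [8B, align 8] → 8; @8: channels [8B, align 8] → 16; @16: stride [4B, align 4] → 20; +4 tail pad (align 8); size 24, align 8
@0: z [1B, align 1] → 1
@1: ammo [13B, align 1] → 14
+2 pad (align 8)
@16: cooldown [8B, align 8] → 24
@24: y [1B, align 1] → 25
+1 pad (align 2)
@26: vx [2B, align 2] → 28
@28: id [1B, align 1] → 29
@29: team [1B, align 1] → 30
@30: hp [1B, align 1] → 31
+1 pad (align 2)
@32: state [2B, align 2] → 34
+2 pad (align 4)
@36: x [4B, align 4] → 40
@40: score [24B, align 8] → 64
within Meta: channels at 8
40 + 8 = 48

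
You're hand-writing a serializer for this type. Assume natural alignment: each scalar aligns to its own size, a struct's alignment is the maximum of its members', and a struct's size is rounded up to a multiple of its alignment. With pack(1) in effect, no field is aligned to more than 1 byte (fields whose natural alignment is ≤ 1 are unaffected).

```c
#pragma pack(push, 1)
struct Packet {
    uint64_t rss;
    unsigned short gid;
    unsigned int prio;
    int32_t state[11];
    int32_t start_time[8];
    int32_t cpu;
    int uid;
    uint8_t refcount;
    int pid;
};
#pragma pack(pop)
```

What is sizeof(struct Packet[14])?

1442

rss at 0 (size 8, align 1) → ends 8
gid at 8 (size 2, align 1) → ends 10
prio at 10 (size 4, align 1) → ends 14
state at 14 (size 44, align 1) → ends 58
start_time at 58 (size 32, align 1) → ends 90
cpu at 90 (size 4, align 1) → ends 94
uid at 94 (size 4, align 1) → ends 98
refcount at 98 (size 1, align 1) → ends 99
pid at 99 (size 4, align 1) → ends 103
total 103 bytes, alignment 1
array of 14: 14 × 103 = 1442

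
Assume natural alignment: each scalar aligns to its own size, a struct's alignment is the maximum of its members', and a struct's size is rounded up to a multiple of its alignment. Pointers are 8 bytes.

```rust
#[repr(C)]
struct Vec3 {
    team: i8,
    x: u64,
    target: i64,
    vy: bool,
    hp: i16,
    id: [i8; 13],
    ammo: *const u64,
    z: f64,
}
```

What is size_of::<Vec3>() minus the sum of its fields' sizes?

team at 0 (size 1, align 1) → ends 1
pad 7 to align 8 for x
x at 8 (size 8, align 8) → ends 16
target at 16 (size 8, align 8) → ends 24
vy at 24 (size 1, align 1) → ends 25
pad 1 to align 2 for hp
hp at 26 (size 2, align 2) → ends 28
id at 28 (size 13, align 1) → ends 41
pad 7 to align 8 for ammo
ammo at 48 (size 8, align 8) → ends 56
z at 56 (size 8, align 8) → ends 64
total 64 bytes, alignment 8
data bytes 49, size 64 → padding 15

15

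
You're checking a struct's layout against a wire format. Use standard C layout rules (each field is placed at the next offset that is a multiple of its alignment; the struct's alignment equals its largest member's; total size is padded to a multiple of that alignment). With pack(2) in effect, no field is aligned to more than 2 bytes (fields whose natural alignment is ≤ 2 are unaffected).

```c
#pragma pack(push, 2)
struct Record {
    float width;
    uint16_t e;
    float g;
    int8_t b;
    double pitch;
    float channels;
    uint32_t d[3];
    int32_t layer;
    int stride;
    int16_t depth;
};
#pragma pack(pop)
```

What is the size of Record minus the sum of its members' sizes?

1

0..4  width  (4B, 2-aligned)
4..6  e  (2B, 2-aligned)
6..10  g  (4B, 2-aligned)
10..11  b  (1B, 1-aligned)
11..12  -- padding (1B)
12..20  pitch  (8B, 2-aligned)
20..24  channels  (4B, 2-aligned)
24..36  d  (12B, 2-aligned)
36..40  layer  (4B, 2-aligned)
40..44  stride  (4B, 2-aligned)
44..46  depth  (2B, 2-aligned)
sizeof = 46, alignof = 2
data bytes 45, size 46 → padding 1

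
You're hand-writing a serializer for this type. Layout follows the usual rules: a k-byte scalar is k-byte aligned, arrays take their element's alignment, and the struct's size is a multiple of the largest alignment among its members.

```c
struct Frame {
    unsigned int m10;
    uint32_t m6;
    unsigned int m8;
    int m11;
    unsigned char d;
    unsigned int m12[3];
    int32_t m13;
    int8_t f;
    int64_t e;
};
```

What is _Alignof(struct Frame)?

8

member alignments: m10=4, m6=4, m8=4, m11=4, d=1, m12=4, m13=4, f=1, e=8
max = 8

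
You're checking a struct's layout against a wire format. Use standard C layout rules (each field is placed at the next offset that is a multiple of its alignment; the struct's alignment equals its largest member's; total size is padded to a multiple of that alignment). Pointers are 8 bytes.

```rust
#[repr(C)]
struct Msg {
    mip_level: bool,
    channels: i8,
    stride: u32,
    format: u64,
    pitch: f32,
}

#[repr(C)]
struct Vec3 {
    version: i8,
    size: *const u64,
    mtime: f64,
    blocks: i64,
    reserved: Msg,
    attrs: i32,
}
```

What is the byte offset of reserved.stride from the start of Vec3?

Msg: mip_level at 0 (size 1, align 1) → ends 1; channels at 1 (size 1, align 1) → ends 2; pad 2 to align 4 for stride; stride at 4 (size 4, align 4) → ends 8; format at 8 (size 8, align 8) → ends 16; pitch at 16 (size 4, align 4) → ends 20; tail pad 4 to reach multiple of 8; total 24 bytes, alignment 8
version at 0 (size 1, align 1) → ends 1
pad 7 to align 8 for size
size at 8 (size 8, align 8) → ends 16
mtime at 16 (size 8, align 8) → ends 24
blocks at 24 (size 8, align 8) → ends 32
reserved at 32 (size 24, align 8) → ends 56
within Msg: stride at 4
32 + 4 = 36

36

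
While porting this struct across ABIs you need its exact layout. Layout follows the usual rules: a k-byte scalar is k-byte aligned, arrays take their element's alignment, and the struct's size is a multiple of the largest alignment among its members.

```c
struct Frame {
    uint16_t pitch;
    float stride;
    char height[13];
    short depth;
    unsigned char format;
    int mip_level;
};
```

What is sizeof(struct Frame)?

0..2  pitch  (2B, 2-aligned)
2..4  -- padding (2B)
4..8  stride  (4B, 4-aligned)
8..21  height  (13B, 1-aligned)
21..22  -- padding (1B)
22..24  depth  (2B, 2-aligned)
24..25  format  (1B, 1-aligned)
25..28  -- padding (3B)
28..32  mip_level  (4B, 4-aligned)
sizeof = 32, alignof = 4

32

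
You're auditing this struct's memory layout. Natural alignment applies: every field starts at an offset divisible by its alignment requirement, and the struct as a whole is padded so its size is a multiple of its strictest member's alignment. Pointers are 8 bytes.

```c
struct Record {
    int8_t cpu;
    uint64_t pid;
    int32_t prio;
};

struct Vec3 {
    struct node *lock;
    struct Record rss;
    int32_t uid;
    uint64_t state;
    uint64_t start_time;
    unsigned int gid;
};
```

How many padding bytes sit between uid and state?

Record: @0: cpu [1B, align 1] → 1; +7 pad (align 8); @8: pid [8B, align 8] → 16; @16: prio [4B, align 4] → 20; +4 tail pad (align 8); size 24, align 8
@0: lock [8B, align 8] → 8
@8: rss [24B, align 8] → 32
@32: uid [4B, align 4] → 36
+4 pad (align 8)
@40: state [8B, align 8] → 48

4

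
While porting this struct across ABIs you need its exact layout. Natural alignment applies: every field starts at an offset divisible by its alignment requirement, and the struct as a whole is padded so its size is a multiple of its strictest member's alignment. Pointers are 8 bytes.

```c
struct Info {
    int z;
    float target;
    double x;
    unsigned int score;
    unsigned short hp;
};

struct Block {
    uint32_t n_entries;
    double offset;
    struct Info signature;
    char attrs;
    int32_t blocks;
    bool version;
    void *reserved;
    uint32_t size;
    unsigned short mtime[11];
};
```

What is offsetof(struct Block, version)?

Info: z at 0 (size 4, align 4) → ends 4; target at 4 (size 4, align 4) → ends 8; x at 8 (size 8, align 8) → ends 16; score at 16 (size 4, align 4) → ends 20; hp at 20 (size 2, align 2) → ends 22; tail pad 2 to reach multiple of 8; total 24 bytes, alignment 8
n_entries at 0 (size 4, align 4) → ends 4
pad 4 to align 8 for offset
offset at 8 (size 8, align 8) → ends 16
signature at 16 (size 24, align 8) → ends 40
attrs at 40 (size 1, align 1) → ends 41
pad 3 to align 4 for blocks
blocks at 44 (size 4, align 4) → ends 48
version at 48 (size 1, align 1) → ends 49

48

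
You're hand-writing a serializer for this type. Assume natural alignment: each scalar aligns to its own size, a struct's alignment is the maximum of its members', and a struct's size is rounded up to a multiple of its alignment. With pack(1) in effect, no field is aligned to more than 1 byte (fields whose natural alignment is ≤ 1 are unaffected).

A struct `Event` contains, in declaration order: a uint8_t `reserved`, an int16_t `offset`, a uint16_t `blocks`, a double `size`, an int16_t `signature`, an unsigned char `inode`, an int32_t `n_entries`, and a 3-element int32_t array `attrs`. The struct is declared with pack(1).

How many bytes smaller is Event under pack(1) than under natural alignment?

natural layout:
  reserved at 0 (size 1, align 1) → ends 1
  pad 1 to align 2 for offset
  offset at 2 (size 2, align 2) → ends 4
  blocks at 4 (size 2, align 2) → ends 6
  pad 2 to align 8 for size
  size at 8 (size 8, align 8) → ends 16
  signature at 16 (size 2, align 2) → ends 18
  inode at 18 (size 1, align 1) → ends 19
  pad 1 to align 4 for n_entries
  n_entries at 20 (size 4, align 4) → ends 24
  attrs at 24 (size 12, align 4) → ends 36
  tail pad 4 to reach multiple of 8
  total 40 bytes, alignment 8
packed(1) layout:
  reserved at 0 (size 1, align 1) → ends 1
  offset at 1 (size 2, align 1) → ends 3
  blocks at 3 (size 2, align 1) → ends 5
  size at 5 (size 8, align 1) → ends 13
  signature at 13 (size 2, align 1) → ends 15
  inode at 15 (size 1, align 1) → ends 16
  n_entries at 16 (size 4, align 1) → ends 20
  attrs at 20 (size 12, align 1) → ends 32
  total 32 bytes, alignment 1
40 − 32 = 8

8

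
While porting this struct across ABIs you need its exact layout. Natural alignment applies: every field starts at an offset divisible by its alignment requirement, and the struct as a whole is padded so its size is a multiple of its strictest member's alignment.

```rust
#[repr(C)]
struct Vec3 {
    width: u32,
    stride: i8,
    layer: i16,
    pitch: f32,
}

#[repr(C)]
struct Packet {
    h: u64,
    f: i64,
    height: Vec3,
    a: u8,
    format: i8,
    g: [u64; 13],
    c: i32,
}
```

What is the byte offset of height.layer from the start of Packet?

Vec3: width at 0 (size 4, align 4) → ends 4; stride at 4 (size 1, align 1) → ends 5; pad 1 to align 2 for layer; layer at 6 (size 2, align 2) → ends 8; pitch at 8 (size 4, align 4) → ends 12; total 12 bytes, alignment 4
h at 0 (size 8, align 8) → ends 8
f at 8 (size 8, align 8) → ends 16
height at 16 (size 12, align 4) → ends 28
within Vec3: layer at 6
16 + 6 = 22

22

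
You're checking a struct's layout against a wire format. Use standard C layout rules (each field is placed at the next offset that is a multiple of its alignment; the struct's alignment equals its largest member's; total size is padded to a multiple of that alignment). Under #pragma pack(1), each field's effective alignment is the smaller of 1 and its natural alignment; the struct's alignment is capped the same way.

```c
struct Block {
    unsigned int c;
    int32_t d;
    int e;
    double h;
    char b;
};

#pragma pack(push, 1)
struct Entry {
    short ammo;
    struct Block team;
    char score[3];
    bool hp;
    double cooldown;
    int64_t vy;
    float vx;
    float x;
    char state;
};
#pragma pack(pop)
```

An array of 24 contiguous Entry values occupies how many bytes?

Block: 0..4  c  (4B, 4-aligned); 4..8  d  (4B, 4-aligned); 8..12  e  (4B, 4-aligned); 12..16  -- padding (4B); 16..24  h  (8B, 8-aligned); 24..25  b  (1B, 1-aligned); 25..32  -- tail padding (7B); sizeof = 32, alignof = 8
0..2  ammo  (2B, 1-aligned)
2..34  team  (32B, 1-aligned)
34..37  score  (3B, 1-aligned)
37..38  hp  (1B, 1-aligned)
38..46  cooldown  (8B, 1-aligned)
46..54  vy  (8B, 1-aligned)
54..58  vx  (4B, 1-aligned)
58..62  x  (4B, 1-aligned)
62..63  state  (1B, 1-aligned)
sizeof = 63, alignof = 1
array of 24: 24 × 63 = 1512

1512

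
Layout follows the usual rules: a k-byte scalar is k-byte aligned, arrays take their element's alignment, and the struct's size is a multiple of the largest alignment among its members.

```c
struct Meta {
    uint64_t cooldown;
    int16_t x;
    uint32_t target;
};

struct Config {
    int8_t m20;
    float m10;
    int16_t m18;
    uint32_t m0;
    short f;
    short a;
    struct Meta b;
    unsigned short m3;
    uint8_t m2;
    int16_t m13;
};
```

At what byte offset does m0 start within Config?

Meta: 0..8  cooldown  (8B, 8-aligned); 8..10  x  (2B, 2-aligned); 10..12  -- padding (2B); 12..16  target  (4B, 4-aligned); sizeof = 16, alignof = 8
0..1  m20  (1B, 1-aligned)
1..4  -- padding (3B)
4..8  m10  (4B, 4-aligned)
8..10  m18  (2B, 2-aligned)
10..12  -- padding (2B)
12..16  m0  (4B, 4-aligned)

12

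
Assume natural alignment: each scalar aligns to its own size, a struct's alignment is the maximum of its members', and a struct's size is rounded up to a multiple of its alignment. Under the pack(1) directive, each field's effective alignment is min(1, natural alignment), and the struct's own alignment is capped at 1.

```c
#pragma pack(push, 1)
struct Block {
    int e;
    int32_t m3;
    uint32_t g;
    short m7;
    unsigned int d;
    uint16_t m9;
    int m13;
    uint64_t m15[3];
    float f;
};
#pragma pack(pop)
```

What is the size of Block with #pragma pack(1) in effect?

e at 0 (size 4, align 1) → ends 4
m3 at 4 (size 4, align 1) → ends 8
g at 8 (size 4, align 1) → ends 12
m7 at 12 (size 2, align 1) → ends 14
d at 14 (size 4, align 1) → ends 18
m9 at 18 (size 2, align 1) → ends 20
m13 at 20 (size 4, align 1) → ends 24
m15 at 24 (size 24, align 1) → ends 48
f at 48 (size 4, align 1) → ends 52
total 52 bytes, alignment 1

52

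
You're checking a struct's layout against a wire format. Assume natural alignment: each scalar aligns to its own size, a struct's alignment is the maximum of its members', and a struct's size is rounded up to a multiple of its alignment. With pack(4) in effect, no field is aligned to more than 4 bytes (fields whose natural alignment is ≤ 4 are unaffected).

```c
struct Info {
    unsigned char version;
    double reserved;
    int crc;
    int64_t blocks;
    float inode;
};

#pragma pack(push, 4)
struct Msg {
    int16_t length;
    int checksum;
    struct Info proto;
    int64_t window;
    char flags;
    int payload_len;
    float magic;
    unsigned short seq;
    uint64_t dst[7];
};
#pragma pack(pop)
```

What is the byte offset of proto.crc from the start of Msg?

Info: version at 0 (size 1, align 1) → ends 1; pad 7 to align 8 for reserved; reserved at 8 (size 8, align 8) → ends 16; crc at 16 (size 4, align 4) → ends 20; pad 4 to align 8 for blocks; blocks at 24 (size 8, align 8) → ends 32; inode at 32 (size 4, align 4) → ends 36; tail pad 4 to reach multiple of 8; total 40 bytes, alignment 8
length at 0 (size 2, align 2) → ends 2
pad 2 to align 4 for checksum
checksum at 4 (size 4, align 4) → ends 8
proto at 8 (size 40, align 4) → ends 48
within Info: crc at 16
8 + 16 = 24

24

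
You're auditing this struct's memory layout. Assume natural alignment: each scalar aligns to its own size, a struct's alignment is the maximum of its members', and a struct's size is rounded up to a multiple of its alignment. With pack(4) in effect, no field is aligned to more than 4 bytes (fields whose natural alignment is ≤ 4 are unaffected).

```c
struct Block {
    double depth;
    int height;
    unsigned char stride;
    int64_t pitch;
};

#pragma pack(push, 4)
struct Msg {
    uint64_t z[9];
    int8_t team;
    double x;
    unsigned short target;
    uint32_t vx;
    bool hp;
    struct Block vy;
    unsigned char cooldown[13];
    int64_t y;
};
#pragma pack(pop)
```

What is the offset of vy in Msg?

96

Block: depth at 0 (size 8, align 8) → ends 8; height at 8 (size 4, align 4) → ends 12; stride at 12 (size 1, align 1) → ends 13; pad 3 to align 8 for pitch; pitch at 16 (size 8, align 8) → ends 24; total 24 bytes, alignment 8
z at 0 (size 72, align 4) → ends 72
team at 72 (size 1, align 1) → ends 73
pad 3 to align 4 for x
x at 76 (size 8, align 4) → ends 84
target at 84 (size 2, align 2) → ends 86
pad 2 to align 4 for vx
vx at 88 (size 4, align 4) → ends 92
hp at 92 (size 1, align 1) → ends 93
pad 3 to align 4 for vy
vy at 96 (size 24, align 4) → ends 120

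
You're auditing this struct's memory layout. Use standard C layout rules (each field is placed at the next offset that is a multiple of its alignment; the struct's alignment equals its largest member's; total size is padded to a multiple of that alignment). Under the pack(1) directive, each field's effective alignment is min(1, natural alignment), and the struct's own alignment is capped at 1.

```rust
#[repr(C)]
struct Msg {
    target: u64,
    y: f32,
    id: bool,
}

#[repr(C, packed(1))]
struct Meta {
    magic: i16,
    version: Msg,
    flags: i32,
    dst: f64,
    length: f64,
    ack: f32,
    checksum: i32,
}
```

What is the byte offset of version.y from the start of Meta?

Msg: 0..8  target  (8B, 8-aligned); 8..12  y  (4B, 4-aligned); 12..13  id  (1B, 1-aligned); 13..16  -- tail padding (3B); sizeof = 16, alignof = 8
0..2  magic  (2B, 1-aligned)
2..18  version  (16B, 1-aligned)
within Msg: y at 8
2 + 8 = 10

10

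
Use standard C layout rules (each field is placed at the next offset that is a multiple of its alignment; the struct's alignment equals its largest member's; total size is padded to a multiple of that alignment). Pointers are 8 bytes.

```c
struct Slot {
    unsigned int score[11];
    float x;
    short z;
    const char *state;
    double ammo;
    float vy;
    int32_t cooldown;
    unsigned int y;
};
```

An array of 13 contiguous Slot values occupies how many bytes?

1144

@0: score [44B, align 4] → 44
@44: x [4B, align 4] → 48
@48: z [2B, align 2] → 50
+6 pad (align 8)
@56: state [8B, align 8] → 64
@64: ammo [8B, align 8] → 72
@72: vy [4B, align 4] → 76
@76: cooldown [4B, align 4] → 80
@80: y [4B, align 4] → 84
+4 tail pad (align 8)
size 88, align 8
array of 13: 13 × 88 = 1144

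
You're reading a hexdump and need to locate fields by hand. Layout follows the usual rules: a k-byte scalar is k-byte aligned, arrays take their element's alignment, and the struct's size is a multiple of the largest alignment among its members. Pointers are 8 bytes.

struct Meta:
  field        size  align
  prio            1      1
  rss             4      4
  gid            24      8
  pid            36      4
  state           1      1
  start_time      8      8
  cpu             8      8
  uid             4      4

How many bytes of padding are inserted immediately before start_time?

3

prio at 0 (size 1, align 1) → ends 1
pad 3 to align 4 for rss
rss at 4 (size 4, align 4) → ends 8
gid at 8 (size 24, align 8) → ends 32
pid at 32 (size 36, align 4) → ends 68
state at 68 (size 1, align 1) → ends 69
pad 3 to align 8 for start_time
start_time at 72 (size 8, align 8) → ends 80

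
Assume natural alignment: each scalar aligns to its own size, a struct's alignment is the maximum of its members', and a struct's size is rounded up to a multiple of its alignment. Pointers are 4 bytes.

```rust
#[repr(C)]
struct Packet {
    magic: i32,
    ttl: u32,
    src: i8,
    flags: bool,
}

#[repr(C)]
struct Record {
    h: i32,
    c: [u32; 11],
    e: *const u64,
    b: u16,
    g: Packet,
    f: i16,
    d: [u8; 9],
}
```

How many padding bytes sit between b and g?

2

Packet: magic at 0 (size 4, align 4) → ends 4; ttl at 4 (size 4, align 4) → ends 8; src at 8 (size 1, align 1) → ends 9; flags at 9 (size 1, align 1) → ends 10; tail pad 2 to reach multiple of 4; total 12 bytes, alignment 4
h at 0 (size 4, align 4) → ends 4
c at 4 (size 44, align 4) → ends 48
e at 48 (size 4, align 4) → ends 52
b at 52 (size 2, align 2) → ends 54
pad 2 to align 4 for g
g at 56 (size 12, align 4) → ends 68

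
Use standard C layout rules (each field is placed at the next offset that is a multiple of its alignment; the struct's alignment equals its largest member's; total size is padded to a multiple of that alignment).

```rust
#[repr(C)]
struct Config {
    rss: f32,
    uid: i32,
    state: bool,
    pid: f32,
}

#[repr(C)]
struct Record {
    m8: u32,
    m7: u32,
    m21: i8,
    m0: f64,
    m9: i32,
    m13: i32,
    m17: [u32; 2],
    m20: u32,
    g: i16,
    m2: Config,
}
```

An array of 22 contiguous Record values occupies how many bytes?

1408

Config: 0..4  rss  (4B, 4-aligned); 4..8  uid  (4B, 4-aligned); 8..9  state  (1B, 1-aligned); 9..12  -- padding (3B); 12..16  pid  (4B, 4-aligned); sizeof = 16, alignof = 4
0..4  m8  (4B, 4-aligned)
4..8  m7  (4B, 4-aligned)
8..9  m21  (1B, 1-aligned)
9..16  -- padding (7B)
16..24  m0  (8B, 8-aligned)
24..28  m9  (4B, 4-aligned)
28..32  m13  (4B, 4-aligned)
32..40  m17  (8B, 4-aligned)
40..44  m20  (4B, 4-aligned)
44..46  g  (2B, 2-aligned)
46..48  -- padding (2B)
48..64  m2  (16B, 4-aligned)
sizeof = 64, alignof = 8
array of 22: 22 × 64 = 1408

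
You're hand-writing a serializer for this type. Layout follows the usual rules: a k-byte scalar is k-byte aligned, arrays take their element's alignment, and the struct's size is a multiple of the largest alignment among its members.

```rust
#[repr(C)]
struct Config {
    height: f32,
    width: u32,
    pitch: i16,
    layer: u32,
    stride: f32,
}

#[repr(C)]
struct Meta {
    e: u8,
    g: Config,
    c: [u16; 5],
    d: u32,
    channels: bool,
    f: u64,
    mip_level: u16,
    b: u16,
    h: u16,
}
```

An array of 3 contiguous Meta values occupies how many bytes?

192

Config: 0..4  height  (4B, 4-aligned); 4..8  width  (4B, 4-aligned); 8..10  pitch  (2B, 2-aligned); 10..12  -- padding (2B); 12..16  layer  (4B, 4-aligned); 16..20  stride  (4B, 4-aligned); sizeof = 20, alignof = 4
0..1  e  (1B, 1-aligned)
1..4  -- padding (3B)
4..24  g  (20B, 4-aligned)
24..34  c  (10B, 2-aligned)
34..36  -- padding (2B)
36..40  d  (4B, 4-aligned)
40..41  channels  (1B, 1-aligned)
41..48  -- padding (7B)
48..56  f  (8B, 8-aligned)
56..58  mip_level  (2B, 2-aligned)
58..60  b  (2B, 2-aligned)
60..62  h  (2B, 2-aligned)
62..64  -- tail padding (2B)
sizeof = 64, alignof = 8
array of 3: 3 × 64 = 192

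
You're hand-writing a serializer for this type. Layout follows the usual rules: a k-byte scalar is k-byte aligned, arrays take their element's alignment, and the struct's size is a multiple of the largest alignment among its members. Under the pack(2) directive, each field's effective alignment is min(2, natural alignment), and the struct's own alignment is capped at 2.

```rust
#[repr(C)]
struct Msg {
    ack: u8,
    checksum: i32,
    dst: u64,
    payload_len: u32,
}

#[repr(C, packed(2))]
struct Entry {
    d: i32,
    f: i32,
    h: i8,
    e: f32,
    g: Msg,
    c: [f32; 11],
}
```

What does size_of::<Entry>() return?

Msg: ack at 0 (size 1, align 1) → ends 1; pad 3 to align 4 for checksum; checksum at 4 (size 4, align 4) → ends 8; dst at 8 (size 8, align 8) → ends 16; payload_len at 16 (size 4, align 4) → ends 20; tail pad 4 to reach multiple of 8; total 24 bytes, alignment 8
d at 0 (size 4, align 2) → ends 4
f at 4 (size 4, align 2) → ends 8
h at 8 (size 1, align 1) → ends 9
pad 1 to align 2 for e
e at 10 (size 4, align 2) → ends 14
g at 14 (size 24, align 2) → ends 38
c at 38 (size 44, align 2) → ends 82
total 82 bytes, alignment 2

82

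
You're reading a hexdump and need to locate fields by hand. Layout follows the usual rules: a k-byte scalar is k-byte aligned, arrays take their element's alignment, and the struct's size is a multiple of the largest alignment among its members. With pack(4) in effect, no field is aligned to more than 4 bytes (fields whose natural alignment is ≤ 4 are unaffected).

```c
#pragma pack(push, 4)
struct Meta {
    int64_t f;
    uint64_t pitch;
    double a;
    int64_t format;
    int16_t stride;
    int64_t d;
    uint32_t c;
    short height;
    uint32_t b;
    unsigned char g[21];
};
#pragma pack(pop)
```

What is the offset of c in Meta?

@0: f [8B, align 4] → 8
@8: pitch [8B, align 4] → 16
@16: a [8B, align 4] → 24
@24: format [8B, align 4] → 32
@32: stride [2B, align 2] → 34
+2 pad (align 4)
@36: d [8B, align 4] → 44
@44: c [4B, align 4] → 48

44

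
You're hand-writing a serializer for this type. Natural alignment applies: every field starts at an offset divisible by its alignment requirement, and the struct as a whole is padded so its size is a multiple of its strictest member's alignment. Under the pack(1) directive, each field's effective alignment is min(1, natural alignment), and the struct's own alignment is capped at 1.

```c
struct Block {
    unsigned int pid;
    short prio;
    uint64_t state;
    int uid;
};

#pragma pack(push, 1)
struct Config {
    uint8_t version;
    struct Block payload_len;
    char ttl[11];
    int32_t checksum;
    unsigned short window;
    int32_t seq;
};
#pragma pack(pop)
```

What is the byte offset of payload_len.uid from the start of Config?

17

Block: pid at 0 (size 4, align 4) → ends 4; prio at 4 (size 2, align 2) → ends 6; pad 2 to align 8 for state; state at 8 (size 8, align 8) → ends 16; uid at 16 (size 4, align 4) → ends 20; tail pad 4 to reach multiple of 8; total 24 bytes, alignment 8
version at 0 (size 1, align 1) → ends 1
payload_len at 1 (size 24, align 1) → ends 25
within Block: uid at 16
1 + 16 = 17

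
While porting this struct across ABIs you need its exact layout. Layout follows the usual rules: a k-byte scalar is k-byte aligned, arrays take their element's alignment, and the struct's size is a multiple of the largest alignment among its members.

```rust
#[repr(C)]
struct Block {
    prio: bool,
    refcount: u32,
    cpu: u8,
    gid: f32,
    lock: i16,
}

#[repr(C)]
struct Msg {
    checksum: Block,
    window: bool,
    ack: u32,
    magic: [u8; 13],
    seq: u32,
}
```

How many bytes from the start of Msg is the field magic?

28

Block: prio at 0 (size 1, align 1) → ends 1; pad 3 to align 4 for refcount; refcount at 4 (size 4, align 4) → ends 8; cpu at 8 (size 1, align 1) → ends 9; pad 3 to align 4 for gid; gid at 12 (size 4, align 4) → ends 16; lock at 16 (size 2, align 2) → ends 18; tail pad 2 to reach multiple of 4; total 20 bytes, alignment 4
checksum at 0 (size 20, align 4) → ends 20
window at 20 (size 1, align 1) → ends 21
pad 3 to align 4 for ack
ack at 24 (size 4, align 4) → ends 28
magic at 28 (size 13, align 1) → ends 41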